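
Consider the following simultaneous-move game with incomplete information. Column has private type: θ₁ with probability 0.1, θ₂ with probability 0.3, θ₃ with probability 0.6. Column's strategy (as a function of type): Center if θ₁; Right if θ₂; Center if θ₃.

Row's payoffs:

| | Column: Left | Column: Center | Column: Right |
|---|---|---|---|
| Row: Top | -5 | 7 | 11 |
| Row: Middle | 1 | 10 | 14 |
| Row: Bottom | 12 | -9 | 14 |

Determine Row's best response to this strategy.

E[Top] = 0.1·(7) + 0.3·(11) + 0.6·(7) = 8.2
E[Middle] = 0.1·(10) + 0.3·(14) + 0.6·(10) = 11.2
E[Bottom] = 0.1·(-9) + 0.3·(14) + 0.6·(-9) = -2.1
Best response: Middle (11.2 is the largest).

Middle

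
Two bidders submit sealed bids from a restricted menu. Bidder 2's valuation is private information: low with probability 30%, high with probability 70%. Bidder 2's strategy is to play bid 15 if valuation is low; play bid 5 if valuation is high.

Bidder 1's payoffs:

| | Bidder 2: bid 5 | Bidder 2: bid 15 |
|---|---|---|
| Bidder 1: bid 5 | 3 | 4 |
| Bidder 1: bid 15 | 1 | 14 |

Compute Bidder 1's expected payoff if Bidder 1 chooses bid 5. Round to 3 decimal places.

3.300

E[bid 5] = 0.3·4 + 0.7·3 = 1.2 + 2.1 = 3.3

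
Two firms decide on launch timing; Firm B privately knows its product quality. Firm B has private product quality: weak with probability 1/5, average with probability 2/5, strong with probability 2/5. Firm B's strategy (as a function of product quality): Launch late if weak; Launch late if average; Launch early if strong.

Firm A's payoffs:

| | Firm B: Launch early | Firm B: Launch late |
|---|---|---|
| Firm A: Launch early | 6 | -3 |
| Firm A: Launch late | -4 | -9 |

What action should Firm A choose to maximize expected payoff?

Compute Firm A's expected payoff for each action, taking the expectation over Firm B's type.
E[Launch early] = 1/5·(-3) + 2/5·(-3) + 2/5·(6) = 3/5
E[Launch late] = 1/5·(-9) + 2/5·(-9) + 2/5·(-4) = -7
Best response: Launch early (3/5 is the largest).

Launch early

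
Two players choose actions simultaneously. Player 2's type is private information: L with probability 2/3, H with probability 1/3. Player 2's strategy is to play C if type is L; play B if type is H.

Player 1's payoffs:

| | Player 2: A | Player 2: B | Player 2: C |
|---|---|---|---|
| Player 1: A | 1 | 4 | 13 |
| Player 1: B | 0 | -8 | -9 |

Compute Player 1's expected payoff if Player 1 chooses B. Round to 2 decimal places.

-8.67

Take the expectation over Player 2's type, weighting each type's action by its prior probability.
E[B] = 2/3·(-9) + 1/3·(-8) = (-6) + (-8/3) = -26/3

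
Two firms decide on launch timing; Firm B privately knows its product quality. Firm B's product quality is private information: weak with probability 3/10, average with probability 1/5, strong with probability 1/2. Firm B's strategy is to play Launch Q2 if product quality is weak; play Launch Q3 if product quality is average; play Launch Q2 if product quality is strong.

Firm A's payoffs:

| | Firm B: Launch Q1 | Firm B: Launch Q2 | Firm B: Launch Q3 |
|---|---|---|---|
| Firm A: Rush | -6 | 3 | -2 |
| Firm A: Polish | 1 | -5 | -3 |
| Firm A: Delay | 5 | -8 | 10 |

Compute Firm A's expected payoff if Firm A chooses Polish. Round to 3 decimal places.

-4.600

E[Polish] = 3/10·(-5) + 1/5·(-3) + 1/2·(-5) = (-3/2) + (-3/5) + (-5/2) = -23/5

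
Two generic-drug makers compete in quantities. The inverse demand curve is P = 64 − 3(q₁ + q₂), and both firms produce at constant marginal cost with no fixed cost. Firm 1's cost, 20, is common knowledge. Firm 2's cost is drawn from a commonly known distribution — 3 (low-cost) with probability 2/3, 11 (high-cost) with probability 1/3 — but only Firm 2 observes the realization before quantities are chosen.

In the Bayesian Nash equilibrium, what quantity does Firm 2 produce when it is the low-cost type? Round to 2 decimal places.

Type-c best response for Firm 2: q₂(c) = (64 − c)/6 − q₁/2.
Firm 1 maximizes expected profit; its first-order condition is 64 − 6q₁ − 3E[q₂] − 20 = 0.
Substituting E[q₂] and solving: E[c₂] = 5.66667, so q₁ = (64 − 2·20 + 5.66667)/9 = 3.2963.
q₂(low-cost) = (64 − 3 − 3·3.2963)/6 = 8.51852.

8.52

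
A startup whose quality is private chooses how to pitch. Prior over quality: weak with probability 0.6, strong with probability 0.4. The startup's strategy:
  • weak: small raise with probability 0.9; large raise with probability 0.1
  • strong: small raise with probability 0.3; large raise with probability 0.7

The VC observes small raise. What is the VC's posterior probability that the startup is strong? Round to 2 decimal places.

0.18

Apply Bayes' rule using the sender's strategy as the likelihood.
P(small raise) = 0.6·0.9 + 0.4·0.3 = 0.66
P(strong | small raise) = (0.4·0.3) / 0.66 = 0.12 / 0.66 = 0.181818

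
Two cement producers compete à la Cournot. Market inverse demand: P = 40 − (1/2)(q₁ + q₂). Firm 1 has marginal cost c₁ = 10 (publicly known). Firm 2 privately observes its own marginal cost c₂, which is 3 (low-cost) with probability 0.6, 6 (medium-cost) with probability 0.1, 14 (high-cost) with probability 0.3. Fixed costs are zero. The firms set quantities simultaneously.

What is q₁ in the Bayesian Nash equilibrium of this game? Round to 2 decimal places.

Firm 2 with cost c maximizes (40 − (1/2)(q₁+q₂) − c)·q₂, giving q₂(c) = (40 − c − (1/2)q₁).
E[c₂] = 0.6·3 + 0.1·6 + 0.3·14 = 6.6
Firm 1's FOC against E[q₂] yields q₁ = (40 − 2·10 + E[c₂])/(3/2) = (40 − 20 + 6.6)/(3/2) = 17.7333.

17.73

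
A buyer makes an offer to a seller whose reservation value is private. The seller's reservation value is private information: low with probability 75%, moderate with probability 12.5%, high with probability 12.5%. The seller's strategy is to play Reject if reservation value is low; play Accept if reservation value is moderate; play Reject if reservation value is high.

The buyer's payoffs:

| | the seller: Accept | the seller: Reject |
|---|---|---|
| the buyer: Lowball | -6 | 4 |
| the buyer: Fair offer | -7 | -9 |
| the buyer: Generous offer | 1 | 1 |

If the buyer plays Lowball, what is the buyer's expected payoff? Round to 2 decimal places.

2.75

E[Lowball] = 0.75·4 + 0.125·(-6) + 0.125·4 = 3 + (-0.75) + 0.5 = 2.75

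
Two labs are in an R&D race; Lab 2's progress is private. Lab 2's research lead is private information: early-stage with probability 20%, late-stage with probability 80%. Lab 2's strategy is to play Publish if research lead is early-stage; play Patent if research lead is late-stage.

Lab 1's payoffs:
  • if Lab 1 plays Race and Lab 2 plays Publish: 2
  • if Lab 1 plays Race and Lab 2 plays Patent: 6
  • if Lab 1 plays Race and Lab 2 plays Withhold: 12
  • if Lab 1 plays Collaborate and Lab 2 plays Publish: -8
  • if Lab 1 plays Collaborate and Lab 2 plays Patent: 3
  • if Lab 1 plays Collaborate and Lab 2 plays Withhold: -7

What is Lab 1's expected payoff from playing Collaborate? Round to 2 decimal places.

E[Collaborate] = 0.2·(-8) + 0.8·3 = (-1.6) + 2.4 = 0.8

0.80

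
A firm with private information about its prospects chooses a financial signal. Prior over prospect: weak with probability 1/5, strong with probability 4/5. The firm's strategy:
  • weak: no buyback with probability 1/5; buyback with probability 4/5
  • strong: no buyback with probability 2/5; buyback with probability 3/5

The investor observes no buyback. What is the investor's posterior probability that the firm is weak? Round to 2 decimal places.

0.11

P(no buyback) = (1/5)·(1/5) + (4/5)·(2/5) = 9/25
P(weak | no buyback) = ((1/5)·(1/5)) / (9/25) = (1/25) / (9/25) = 1/9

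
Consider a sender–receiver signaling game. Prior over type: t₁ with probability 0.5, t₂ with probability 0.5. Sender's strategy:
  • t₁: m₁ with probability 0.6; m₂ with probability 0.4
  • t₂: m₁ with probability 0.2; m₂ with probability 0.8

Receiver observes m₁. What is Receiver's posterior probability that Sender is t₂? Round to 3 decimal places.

0.250

P(m₁) = 0.5·0.6 + 0.5·0.2 = 0.4
P(t₂ | m₁) = (0.5·0.2) / 0.4 = 0.1 / 0.4 = 0.25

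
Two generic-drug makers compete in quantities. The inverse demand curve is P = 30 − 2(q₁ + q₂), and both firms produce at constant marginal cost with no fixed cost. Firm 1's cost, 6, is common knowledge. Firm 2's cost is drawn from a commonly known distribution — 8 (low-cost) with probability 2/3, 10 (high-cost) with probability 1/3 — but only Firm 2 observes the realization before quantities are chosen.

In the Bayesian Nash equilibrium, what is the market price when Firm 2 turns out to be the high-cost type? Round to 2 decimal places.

15.56

Firm 2 with cost c maximizes (30 − 2(q₁+q₂) − c)·q₂, giving q₂(c) = (30 − c − 2q₁)/4.
E[c₂] = 2/3·8 + 1/3·10 = 8.66667
Firm 1's FOC against E[q₂] yields q₁ = (30 − 2·6 + E[c₂])/6 = (30 − 12 + 8.66667)/6 = 4.44444.
q₂(high-cost) = 2.77778, so P = 30 − 2·(4.44444 + 2.77778) = 15.5556.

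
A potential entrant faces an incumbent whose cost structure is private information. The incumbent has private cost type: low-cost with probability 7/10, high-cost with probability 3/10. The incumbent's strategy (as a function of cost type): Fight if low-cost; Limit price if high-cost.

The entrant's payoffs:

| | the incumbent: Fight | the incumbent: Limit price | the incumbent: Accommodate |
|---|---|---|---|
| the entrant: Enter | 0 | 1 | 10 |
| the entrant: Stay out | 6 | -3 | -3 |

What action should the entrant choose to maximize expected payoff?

Compute the entrant's expected payoff for each action, taking the expectation over the incumbent's type.
E[Enter] = 7/10·(0) + 3/10·(1) = 3/10
E[Stay out] = 7/10·(6) + 3/10·(-3) = 33/10
Best response: Stay out (33/10 is the largest).

Stay out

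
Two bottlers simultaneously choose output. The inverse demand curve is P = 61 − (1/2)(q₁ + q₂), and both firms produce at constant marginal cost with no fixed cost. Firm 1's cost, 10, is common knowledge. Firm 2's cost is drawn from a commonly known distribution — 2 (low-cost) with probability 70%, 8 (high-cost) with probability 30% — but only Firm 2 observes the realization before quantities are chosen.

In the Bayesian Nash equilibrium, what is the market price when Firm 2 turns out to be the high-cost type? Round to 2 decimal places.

27.03

Type-c best response for Firm 2: q₂(c) = (61 − c) − q₁/2.
Firm 1 maximizes expected profit; its first-order condition is 61 − q₁ − (1/2)E[q₂] − 10 = 0.
Substituting E[q₂] and solving: E[c₂] = 3.8, so q₁ = (61 − 2·10 + 3.8)/(3/2) = 29.8667.
q₂(high-cost) = 38.0667, so P = 61 − (1/2)·(29.8667 + 38.0667) = 27.0333.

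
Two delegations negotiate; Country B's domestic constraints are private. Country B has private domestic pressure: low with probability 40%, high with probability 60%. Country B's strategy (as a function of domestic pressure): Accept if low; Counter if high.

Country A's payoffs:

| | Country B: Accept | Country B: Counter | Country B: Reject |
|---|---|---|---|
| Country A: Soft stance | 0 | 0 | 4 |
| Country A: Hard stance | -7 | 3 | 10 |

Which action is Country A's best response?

Soft stance

E[Soft stance] = 0.4·(0) + 0.6·(0) = 0
E[Hard stance] = 0.4·(-7) + 0.6·(3) = -1
Best response: Soft stance (0 is the largest).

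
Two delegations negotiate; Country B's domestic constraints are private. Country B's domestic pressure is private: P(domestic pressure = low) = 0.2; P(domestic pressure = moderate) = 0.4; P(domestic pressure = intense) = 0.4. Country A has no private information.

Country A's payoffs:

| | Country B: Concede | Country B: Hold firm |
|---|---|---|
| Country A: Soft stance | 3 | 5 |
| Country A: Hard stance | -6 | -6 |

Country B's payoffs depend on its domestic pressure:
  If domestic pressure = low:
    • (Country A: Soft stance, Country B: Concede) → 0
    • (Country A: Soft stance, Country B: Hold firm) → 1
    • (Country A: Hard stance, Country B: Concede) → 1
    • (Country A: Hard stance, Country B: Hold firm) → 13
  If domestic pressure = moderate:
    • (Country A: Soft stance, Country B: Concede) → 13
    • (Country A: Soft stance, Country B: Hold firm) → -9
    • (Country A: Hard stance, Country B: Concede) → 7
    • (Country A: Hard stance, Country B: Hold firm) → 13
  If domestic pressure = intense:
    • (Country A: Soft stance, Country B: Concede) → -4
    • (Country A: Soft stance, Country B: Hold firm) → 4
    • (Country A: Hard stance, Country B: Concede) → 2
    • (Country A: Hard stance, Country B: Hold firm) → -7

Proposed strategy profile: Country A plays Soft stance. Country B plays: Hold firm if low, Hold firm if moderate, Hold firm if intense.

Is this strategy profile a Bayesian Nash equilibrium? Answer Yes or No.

No

Country A plays Soft stance: E[Soft stance] = 0.2·(5) + 0.4·(5) + 0.4·(5) = 5; E[Hard stance] = -6. Best-responding. ✓
Country B (domestic pressure low), facing Soft stance: Concede gives 0, Hold firm gives 1. Proposed Hold firm is best. ✓
Country B (domestic pressure moderate), facing Soft stance: Concede gives 13, Hold firm gives -9. Proposed Hold firm is not best — profitable deviation exists. ✗
Country B (domestic pressure intense), facing Soft stance: Concede gives -4, Hold firm gives 4. Proposed Hold firm is best. ✓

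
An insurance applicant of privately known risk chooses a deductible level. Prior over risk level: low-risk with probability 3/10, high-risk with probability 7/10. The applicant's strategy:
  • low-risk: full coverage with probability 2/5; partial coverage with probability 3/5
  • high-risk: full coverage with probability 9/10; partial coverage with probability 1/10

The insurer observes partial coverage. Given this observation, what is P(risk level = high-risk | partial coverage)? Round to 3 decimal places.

0.280

Apply Bayes' rule using the sender's strategy as the likelihood.
P(partial coverage) = (3/10)·(3/5) + (7/10)·(1/10) = 1/4
P(high-risk | partial coverage) = ((7/10)·(1/10)) / (1/4) = (7/100) / (1/4) = 7/25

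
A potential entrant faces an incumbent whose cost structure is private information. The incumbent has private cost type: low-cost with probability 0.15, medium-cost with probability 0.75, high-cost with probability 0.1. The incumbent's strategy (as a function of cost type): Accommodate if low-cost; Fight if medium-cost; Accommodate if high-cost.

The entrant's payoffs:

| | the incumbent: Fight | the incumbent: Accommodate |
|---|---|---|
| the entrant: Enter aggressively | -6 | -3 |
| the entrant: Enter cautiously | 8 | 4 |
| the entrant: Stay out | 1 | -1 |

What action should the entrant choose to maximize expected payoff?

Compute the entrant's expected payoff for each action, taking the expectation over the incumbent's type.
E[Enter aggressively] = 0.15·(-3) + 0.75·(-6) + 0.1·(-3) = -5.25
E[Enter cautiously] = 0.15·(4) + 0.75·(8) + 0.1·(4) = 7
E[Stay out] = 0.15·(-1) + 0.75·(1) + 0.1·(-1) = 0.5
Best response: Enter cautiously (7 is the largest).

Enter cautiously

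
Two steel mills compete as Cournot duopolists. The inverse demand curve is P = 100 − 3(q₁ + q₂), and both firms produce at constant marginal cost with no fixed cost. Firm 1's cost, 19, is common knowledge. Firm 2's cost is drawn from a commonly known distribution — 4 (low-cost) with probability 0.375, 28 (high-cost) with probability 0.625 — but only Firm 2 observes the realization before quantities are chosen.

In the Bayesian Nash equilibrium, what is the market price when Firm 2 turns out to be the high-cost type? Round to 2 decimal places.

50.50

Type-c best response for Firm 2: q₂(c) = (100 − c)/6 − q₁/2.
Firm 1 maximizes expected profit; its first-order condition is 100 − 6q₁ − 3E[q₂] − 19 = 0.
Substituting E[q₂] and solving: E[c₂] = 19, so q₁ = (100 − 2·19 + 19)/9 = 9.
q₂(high-cost) = 7.5, so P = 100 − 3·(9 + 7.5) = 50.5.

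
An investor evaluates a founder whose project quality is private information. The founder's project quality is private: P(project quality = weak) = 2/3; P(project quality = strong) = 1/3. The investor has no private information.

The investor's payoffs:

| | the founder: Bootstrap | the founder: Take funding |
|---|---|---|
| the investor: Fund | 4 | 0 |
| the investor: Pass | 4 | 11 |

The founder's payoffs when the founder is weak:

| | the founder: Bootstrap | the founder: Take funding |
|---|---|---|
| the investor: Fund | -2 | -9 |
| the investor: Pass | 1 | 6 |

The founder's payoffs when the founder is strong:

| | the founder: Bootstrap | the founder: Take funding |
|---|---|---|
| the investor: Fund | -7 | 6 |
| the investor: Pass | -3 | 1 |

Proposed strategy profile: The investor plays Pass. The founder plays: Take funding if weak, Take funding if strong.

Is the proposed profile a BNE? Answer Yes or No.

A profile is a BNE iff every type of every player is best-responding given beliefs about the other side.
The investor plays Pass: E[Pass] = 2/3·(11) + 1/3·(11) = 11; E[Fund] = 0. Best-responding. ✓
The founder (project quality weak), facing Pass: Bootstrap gives 1, Take funding gives 6. Proposed Take funding is best. ✓
The founder (project quality strong), facing Pass: Bootstrap gives -3, Take funding gives 1. Proposed Take funding is best. ✓

Yes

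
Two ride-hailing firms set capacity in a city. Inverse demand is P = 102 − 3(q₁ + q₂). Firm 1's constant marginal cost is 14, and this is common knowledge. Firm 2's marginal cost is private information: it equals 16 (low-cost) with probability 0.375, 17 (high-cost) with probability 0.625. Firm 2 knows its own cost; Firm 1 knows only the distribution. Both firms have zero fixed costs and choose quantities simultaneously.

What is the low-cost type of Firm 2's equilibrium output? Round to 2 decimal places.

Type-c best response for Firm 2: q₂(c) = (102 − c)/6 − q₁/2.
Firm 1 maximizes expected profit; its first-order condition is 102 − 6q₁ − 3E[q₂] − 14 = 0.
Substituting E[q₂] and solving: E[c₂] = 16.625, so q₁ = (102 − 2·14 + 16.625)/9 = 10.0694.
q₂(low-cost) = (102 − 16 − 3·10.0694)/6 = 9.29861.

9.30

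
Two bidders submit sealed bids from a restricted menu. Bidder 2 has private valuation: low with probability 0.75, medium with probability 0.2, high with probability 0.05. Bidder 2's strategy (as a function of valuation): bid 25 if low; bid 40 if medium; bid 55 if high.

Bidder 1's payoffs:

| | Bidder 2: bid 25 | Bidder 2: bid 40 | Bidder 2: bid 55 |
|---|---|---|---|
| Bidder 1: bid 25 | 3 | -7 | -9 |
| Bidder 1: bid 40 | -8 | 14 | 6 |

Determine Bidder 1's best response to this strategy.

bid 25

Compute Bidder 1's expected payoff for each action, taking the expectation over Bidder 2's type.
E[bid 25] = 0.75·(3) + 0.2·(-7) + 0.05·(-9) = 0.4
E[bid 40] = 0.75·(-8) + 0.2·(14) + 0.05·(6) = -2.9
Best response: bid 25 (0.4 is the largest).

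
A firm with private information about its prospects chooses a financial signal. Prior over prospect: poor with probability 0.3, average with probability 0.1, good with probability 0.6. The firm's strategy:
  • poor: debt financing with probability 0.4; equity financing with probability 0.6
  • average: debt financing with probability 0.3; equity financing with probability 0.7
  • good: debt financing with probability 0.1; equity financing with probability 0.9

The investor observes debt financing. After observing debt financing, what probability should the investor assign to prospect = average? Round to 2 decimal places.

0.14

P(debt financing) = 0.3·0.4 + 0.1·0.3 + 0.6·0.1 = 0.21
P(average | debt financing) = (0.1·0.3) / 0.21 = 0.03 / 0.21 = 0.142857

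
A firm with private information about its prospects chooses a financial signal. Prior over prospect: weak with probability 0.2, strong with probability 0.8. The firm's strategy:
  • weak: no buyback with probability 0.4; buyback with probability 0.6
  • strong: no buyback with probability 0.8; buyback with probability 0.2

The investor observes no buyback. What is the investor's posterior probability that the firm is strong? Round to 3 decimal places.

0.889

P(no buyback) = 0.2·0.4 + 0.8·0.8 = 0.72
P(strong | no buyback) = (0.8·0.8) / 0.72 = 0.64 / 0.72 = 0.888889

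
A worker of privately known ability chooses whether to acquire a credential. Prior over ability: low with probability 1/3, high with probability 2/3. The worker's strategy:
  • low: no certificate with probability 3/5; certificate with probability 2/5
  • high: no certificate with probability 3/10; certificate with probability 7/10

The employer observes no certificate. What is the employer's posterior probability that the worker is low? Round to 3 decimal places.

0.500

P(no certificate) = (1/3)·(3/5) + (2/3)·(3/10) = 2/5
P(low | no certificate) = ((1/3)·(3/5)) / (2/5) = (1/5) / (2/5) = 1/2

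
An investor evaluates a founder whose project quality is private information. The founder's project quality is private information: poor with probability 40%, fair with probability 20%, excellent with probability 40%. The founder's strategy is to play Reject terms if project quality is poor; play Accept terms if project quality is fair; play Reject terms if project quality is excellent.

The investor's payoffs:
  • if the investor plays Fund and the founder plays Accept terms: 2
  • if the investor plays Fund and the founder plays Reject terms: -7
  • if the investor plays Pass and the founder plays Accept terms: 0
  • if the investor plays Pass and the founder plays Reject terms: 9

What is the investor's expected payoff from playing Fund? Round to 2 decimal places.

-5.20

Take the expectation over the founder's project quality, weighting each type's action by its prior probability.
E[Fund] = 0.4·(-7) + 0.2·2 + 0.4·(-7) = (-2.8) + 0.4 + (-2.8) = -5.2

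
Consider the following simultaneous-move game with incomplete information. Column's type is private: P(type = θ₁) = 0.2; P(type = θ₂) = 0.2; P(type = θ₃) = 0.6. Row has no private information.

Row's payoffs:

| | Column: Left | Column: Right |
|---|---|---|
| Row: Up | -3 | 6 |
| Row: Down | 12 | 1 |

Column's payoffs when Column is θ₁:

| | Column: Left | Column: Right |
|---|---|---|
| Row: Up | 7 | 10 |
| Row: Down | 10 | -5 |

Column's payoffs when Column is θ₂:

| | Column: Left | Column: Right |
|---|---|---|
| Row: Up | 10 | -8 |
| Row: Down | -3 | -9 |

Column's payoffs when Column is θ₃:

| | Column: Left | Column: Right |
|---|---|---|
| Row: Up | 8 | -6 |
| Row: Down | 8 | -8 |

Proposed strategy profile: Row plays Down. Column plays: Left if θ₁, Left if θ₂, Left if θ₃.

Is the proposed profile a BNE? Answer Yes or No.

A profile is a BNE iff every type of every player is best-responding given beliefs about the other side.
Row plays Down: E[Down] = 0.2·(12) + 0.2·(12) + 0.6·(12) = 12; E[Up] = -3. Best-responding. ✓
Column (type θ₁), facing Down: Left gives 10, Right gives -5. Proposed Left is best. ✓
Column (type θ₂), facing Down: Left gives -3, Right gives -9. Proposed Left is best. ✓
Column (type θ₃), facing Down: Left gives 8, Right gives -8. Proposed Left is best. ✓

Yes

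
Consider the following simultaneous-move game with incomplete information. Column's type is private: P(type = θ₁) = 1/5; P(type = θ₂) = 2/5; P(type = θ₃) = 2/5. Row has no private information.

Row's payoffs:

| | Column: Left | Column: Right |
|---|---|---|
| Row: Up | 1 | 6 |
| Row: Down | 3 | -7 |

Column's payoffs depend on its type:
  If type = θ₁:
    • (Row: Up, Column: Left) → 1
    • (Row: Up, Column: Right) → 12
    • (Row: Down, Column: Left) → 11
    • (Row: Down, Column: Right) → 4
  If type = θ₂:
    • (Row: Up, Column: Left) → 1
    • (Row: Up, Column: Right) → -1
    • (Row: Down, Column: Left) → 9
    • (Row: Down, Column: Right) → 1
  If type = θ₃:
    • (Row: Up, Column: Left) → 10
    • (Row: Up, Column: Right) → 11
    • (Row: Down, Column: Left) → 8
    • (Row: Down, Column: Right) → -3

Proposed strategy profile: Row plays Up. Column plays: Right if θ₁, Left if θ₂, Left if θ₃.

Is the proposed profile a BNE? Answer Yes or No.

A profile is a BNE iff every type of every player is best-responding given beliefs about the other side.
Row plays Up: E[Up] = 1/5·(6) + 2/5·(1) + 2/5·(1) = 2; E[Down] = 1. Best-responding. ✓
Column (type θ₁), facing Up: Left gives 1, Right gives 12. Proposed Right is best. ✓
Column (type θ₂), facing Up: Left gives 1, Right gives -1. Proposed Left is best. ✓
Column (type θ₃), facing Up: Left gives 10, Right gives 11. Proposed Left is not best — profitable deviation exists. ✗

No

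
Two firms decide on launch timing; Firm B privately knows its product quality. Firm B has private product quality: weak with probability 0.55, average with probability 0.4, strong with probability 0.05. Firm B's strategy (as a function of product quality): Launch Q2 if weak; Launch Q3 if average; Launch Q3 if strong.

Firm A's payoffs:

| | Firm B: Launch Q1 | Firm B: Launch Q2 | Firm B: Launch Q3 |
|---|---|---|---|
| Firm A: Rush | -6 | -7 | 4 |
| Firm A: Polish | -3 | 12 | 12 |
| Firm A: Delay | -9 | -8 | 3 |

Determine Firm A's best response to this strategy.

E[Rush] = 0.55·(-7) + 0.4·(4) + 0.05·(4) = -2.05
E[Polish] = 0.55·(12) + 0.4·(12) + 0.05·(12) = 12
E[Delay] = 0.55·(-8) + 0.4·(3) + 0.05·(3) = -3.05
Best response: Polish (12 is the largest).

Polish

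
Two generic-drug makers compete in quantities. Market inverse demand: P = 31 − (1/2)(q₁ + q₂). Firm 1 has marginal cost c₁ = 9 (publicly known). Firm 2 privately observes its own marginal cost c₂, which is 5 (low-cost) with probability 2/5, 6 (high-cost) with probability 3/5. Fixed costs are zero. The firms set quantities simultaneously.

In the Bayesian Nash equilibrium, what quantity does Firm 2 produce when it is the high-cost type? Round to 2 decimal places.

Type-c best response for Firm 2: q₂(c) = (31 − c) − q₁/2.
Firm 1 maximizes expected profit; its first-order condition is 31 − q₁ − (1/2)E[q₂] − 9 = 0.
Substituting E[q₂] and solving: E[c₂] = 5.6, so q₁ = (31 − 2·9 + 5.6)/(3/2) = 12.4.
q₂(high-cost) = (31 − 6 − (1/2)·12.4) = 18.8.

18.80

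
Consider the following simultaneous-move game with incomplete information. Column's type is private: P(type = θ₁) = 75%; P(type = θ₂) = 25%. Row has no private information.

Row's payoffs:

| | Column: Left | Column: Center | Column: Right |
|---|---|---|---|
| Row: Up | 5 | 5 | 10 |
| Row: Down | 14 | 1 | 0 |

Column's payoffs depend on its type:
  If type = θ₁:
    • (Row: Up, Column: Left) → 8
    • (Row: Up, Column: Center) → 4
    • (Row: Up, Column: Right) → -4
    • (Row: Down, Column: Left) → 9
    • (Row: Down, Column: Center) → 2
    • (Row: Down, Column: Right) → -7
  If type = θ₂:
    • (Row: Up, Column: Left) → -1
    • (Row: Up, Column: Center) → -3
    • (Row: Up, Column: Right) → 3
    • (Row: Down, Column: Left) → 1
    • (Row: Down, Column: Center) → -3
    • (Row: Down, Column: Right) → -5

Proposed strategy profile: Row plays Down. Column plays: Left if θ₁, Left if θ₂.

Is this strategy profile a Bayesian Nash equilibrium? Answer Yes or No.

Yes

A profile is a BNE iff every type of every player is best-responding given beliefs about the other side.
Row plays Down: E[Down] = 0.75·(14) + 0.25·(14) = 14; E[Up] = 5. Best-responding. ✓
Column (type θ₁), facing Down: Left gives 9, Center gives 2, Right gives -7. Proposed Left is best. ✓
Column (type θ₂), facing Down: Left gives 1, Center gives -3, Right gives -5. Proposed Left is best. ✓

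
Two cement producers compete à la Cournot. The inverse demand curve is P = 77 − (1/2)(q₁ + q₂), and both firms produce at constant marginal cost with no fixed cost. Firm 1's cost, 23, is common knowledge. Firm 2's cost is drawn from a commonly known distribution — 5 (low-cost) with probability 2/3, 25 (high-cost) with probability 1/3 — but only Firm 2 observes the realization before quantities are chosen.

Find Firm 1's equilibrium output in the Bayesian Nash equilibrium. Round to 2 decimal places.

28.44

Firm 2 with cost c maximizes (77 − (1/2)(q₁+q₂) − c)·q₂, giving q₂(c) = (77 − c − (1/2)q₁).
E[c₂] = 2/3·5 + 1/3·25 = 11.6667
Firm 1's FOC against E[q₂] yields q₁ = (77 − 2·23 + E[c₂])/(3/2) = (77 − 46 + 11.6667)/(3/2) = 28.4444.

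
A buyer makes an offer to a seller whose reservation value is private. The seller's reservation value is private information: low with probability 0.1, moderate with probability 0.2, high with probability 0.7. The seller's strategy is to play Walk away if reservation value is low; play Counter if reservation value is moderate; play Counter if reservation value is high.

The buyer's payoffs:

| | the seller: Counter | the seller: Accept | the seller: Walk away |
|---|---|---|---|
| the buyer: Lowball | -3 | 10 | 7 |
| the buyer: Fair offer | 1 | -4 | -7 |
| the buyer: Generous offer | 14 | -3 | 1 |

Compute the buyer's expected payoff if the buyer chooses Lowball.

Take the expectation over the seller's reservation value, weighting each type's action by its prior probability.
E[Lowball] = 0.1·7 + 0.2·(-3) + 0.7·(-3) = 0.7 + (-0.6) + (-2.1) = -2

-2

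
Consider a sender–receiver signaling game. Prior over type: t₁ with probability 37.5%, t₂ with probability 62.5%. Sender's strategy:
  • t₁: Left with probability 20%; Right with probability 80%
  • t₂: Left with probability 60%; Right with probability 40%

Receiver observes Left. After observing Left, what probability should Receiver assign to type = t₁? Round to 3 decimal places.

Apply Bayes' rule using the sender's strategy as the likelihood.
P(Left) = 0.375·0.2 + 0.625·0.6 = 0.45
P(t₁ | Left) = (0.375·0.2) / 0.45 = 0.075 / 0.45 = 0.166667

0.167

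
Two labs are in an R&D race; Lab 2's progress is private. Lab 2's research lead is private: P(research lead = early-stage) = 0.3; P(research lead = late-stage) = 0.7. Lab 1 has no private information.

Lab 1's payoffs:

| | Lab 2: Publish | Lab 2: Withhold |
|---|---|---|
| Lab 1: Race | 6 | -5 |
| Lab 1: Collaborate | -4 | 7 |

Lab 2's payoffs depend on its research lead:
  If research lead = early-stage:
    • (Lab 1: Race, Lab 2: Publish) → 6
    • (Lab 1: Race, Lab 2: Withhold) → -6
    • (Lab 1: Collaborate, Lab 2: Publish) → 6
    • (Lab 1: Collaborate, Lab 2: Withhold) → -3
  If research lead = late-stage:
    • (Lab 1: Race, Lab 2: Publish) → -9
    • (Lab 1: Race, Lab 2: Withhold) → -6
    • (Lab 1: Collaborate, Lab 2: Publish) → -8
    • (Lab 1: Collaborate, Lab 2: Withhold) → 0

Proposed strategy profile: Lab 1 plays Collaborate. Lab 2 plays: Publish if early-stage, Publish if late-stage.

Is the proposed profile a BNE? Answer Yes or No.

A profile is a BNE iff every type of every player is best-responding given beliefs about the other side.
Lab 1 plays Collaborate: E[Collaborate] = 0.3·(-4) + 0.7·(-4) = -4; E[Race] = 6. Not best-responding. ✗
Lab 2 (research lead early-stage), facing Collaborate: Publish gives 6, Withhold gives -3. Proposed Publish is best. ✓
Lab 2 (research lead late-stage), facing Collaborate: Publish gives -8, Withhold gives 0. Proposed Publish is not best — profitable deviation exists. ✗

No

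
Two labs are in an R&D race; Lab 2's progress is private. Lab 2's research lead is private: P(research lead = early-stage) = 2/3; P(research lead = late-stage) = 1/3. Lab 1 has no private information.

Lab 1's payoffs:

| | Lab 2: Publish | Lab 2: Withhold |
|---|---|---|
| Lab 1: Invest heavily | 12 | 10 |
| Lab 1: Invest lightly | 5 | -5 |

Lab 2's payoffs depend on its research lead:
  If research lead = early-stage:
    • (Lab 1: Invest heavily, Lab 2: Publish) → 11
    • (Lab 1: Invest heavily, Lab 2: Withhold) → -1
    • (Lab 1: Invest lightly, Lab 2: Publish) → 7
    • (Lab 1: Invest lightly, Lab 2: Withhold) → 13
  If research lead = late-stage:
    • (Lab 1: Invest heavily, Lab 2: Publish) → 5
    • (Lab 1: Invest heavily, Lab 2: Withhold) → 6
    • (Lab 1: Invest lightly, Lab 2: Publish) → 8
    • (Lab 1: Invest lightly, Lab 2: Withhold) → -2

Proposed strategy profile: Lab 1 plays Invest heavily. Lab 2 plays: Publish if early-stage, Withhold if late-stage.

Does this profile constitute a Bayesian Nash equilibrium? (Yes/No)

Yes

Lab 1 plays Invest heavily: E[Invest heavily] = 2/3·(12) + 1/3·(10) = 34/3; E[Invest lightly] = 5/3. Best-responding. ✓
Lab 2 (research lead early-stage), facing Invest heavily: Publish gives 11, Withhold gives -1. Proposed Publish is best. ✓
Lab 2 (research lead late-stage), facing Invest heavily: Publish gives 5, Withhold gives 6. Proposed Withhold is best. ✓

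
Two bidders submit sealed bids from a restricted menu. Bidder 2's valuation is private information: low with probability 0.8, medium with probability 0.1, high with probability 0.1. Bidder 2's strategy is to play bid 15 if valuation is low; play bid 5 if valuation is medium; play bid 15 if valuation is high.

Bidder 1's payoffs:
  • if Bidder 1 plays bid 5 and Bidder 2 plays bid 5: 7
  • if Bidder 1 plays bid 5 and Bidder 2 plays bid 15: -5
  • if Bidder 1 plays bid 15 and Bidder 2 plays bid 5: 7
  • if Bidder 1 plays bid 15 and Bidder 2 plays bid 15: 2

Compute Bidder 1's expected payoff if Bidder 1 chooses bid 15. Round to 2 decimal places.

2.50

E[bid 15] = 0.8·2 + 0.1·7 + 0.1·2 = 1.6 + 0.7 + 0.2 = 2.5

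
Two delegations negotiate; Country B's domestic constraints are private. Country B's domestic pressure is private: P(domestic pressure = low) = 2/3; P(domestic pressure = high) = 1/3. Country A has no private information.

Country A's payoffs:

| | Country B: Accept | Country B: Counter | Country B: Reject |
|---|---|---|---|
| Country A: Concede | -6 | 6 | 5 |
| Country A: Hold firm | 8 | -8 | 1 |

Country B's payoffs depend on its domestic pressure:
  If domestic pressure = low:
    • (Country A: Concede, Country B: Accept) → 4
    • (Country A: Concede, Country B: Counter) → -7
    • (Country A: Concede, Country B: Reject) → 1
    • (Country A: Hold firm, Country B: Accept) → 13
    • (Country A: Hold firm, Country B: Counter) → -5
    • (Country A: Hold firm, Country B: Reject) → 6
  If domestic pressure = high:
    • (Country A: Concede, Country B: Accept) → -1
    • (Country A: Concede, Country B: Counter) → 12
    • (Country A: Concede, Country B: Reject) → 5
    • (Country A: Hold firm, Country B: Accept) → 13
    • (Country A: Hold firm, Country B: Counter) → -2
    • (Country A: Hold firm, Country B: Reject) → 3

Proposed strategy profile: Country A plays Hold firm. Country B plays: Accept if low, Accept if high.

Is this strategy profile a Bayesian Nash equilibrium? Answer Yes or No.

Country A plays Hold firm: E[Hold firm] = 2/3·(8) + 1/3·(8) = 8; E[Concede] = -6. Best-responding. ✓
Country B (domestic pressure low), facing Hold firm: Accept gives 13, Counter gives -5, Reject gives 6. Proposed Accept is best. ✓
Country B (domestic pressure high), facing Hold firm: Accept gives 13, Counter gives -2, Reject gives 3. Proposed Accept is best. ✓

Yes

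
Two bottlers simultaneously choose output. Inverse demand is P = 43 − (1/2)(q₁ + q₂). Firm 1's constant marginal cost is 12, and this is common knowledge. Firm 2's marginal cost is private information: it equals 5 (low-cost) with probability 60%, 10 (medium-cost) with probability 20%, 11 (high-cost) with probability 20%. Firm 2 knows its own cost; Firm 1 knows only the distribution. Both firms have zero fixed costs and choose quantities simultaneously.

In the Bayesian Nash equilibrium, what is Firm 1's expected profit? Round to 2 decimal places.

152.54

Type-c best response for Firm 2: q₂(c) = (43 − c) − q₁/2.
Firm 1 maximizes expected profit; its first-order condition is 43 − q₁ − (1/2)E[q₂] − 12 = 0.
Substituting E[q₂] and solving: E[c₂] = 7.2, so q₁ = (43 − 2·12 + 7.2)/(3/2) = 17.4667.
E[P] = 43 − (1/2)·(q₁ + E[q₂]) = 20.7333; Firm 1's expected profit = (E[P] − 12)·q₁ = (20.7333 − 12)·17.4667 = 152.542.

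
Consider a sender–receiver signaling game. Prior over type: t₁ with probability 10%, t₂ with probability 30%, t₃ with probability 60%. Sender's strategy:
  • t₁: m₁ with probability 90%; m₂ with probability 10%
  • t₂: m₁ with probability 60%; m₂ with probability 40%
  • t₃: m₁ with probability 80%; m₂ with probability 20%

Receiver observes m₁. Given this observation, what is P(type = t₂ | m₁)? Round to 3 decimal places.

0.240

P(m₁) = 0.1·0.9 + 0.3·0.6 + 0.6·0.8 = 0.75
P(t₂ | m₁) = (0.3·0.6) / 0.75 = 0.18 / 0.75 = 0.24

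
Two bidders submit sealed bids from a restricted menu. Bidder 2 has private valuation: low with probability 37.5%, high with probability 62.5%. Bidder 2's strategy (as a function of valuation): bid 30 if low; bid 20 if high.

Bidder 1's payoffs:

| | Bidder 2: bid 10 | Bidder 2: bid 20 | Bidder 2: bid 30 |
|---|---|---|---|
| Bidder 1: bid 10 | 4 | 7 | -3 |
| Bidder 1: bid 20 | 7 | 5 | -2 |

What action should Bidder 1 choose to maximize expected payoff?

Compute Bidder 1's expected payoff for each action, taking the expectation over Bidder 2's type.
E[bid 10] = 0.375·(-3) + 0.625·(7) = 3.25
E[bid 20] = 0.375·(-2) + 0.625·(5) = 2.375
Best response: bid 10 (3.25 is the largest).

bid 10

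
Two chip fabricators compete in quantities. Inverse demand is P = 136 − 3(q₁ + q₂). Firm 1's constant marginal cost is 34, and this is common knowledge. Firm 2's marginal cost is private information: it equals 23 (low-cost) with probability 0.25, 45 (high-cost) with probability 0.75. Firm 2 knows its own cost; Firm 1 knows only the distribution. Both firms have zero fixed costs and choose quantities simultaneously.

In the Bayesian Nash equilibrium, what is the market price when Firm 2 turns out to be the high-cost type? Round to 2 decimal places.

72.58

Type-c best response for Firm 2: q₂(c) = (136 − c)/6 − q₁/2.
Firm 1 maximizes expected profit; its first-order condition is 136 − 6q₁ − 3E[q₂] − 34 = 0.
Substituting E[q₂] and solving: E[c₂] = 39.5, so q₁ = (136 − 2·34 + 39.5)/9 = 11.9444.
q₂(high-cost) = 9.19444, so P = 136 − 3·(11.9444 + 9.19444) = 72.5833.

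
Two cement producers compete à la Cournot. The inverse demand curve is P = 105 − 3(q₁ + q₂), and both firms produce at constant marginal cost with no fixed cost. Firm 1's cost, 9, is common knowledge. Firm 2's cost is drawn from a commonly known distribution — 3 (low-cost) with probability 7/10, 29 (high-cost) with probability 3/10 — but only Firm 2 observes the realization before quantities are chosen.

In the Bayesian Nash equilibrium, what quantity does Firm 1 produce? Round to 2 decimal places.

10.87

Each type of Firm 2 best-responds to q₁; Firm 1 best-responds to the expected q₂ over Firm 2's types.
Firm 2 with cost c maximizes (105 − 3(q₁+q₂) − c)·q₂, giving q₂(c) = (105 − c − 3q₁)/6.
E[c₂] = 7/10·3 + 3/10·29 = 10.8
Firm 1's FOC against E[q₂] yields q₁ = (105 − 2·9 + E[c₂])/9 = (105 − 18 + 10.8)/9 = 10.8667.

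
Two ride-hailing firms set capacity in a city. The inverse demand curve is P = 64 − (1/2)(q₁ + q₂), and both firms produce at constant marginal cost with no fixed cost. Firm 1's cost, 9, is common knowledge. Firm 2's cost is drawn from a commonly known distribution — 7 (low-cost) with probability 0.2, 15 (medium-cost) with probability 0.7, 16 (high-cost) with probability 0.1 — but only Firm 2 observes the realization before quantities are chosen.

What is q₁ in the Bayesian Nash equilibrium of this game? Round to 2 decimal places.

Each type of Firm 2 best-responds to q₁; Firm 1 best-responds to the expected q₂ over Firm 2's types.
Firm 2 with cost c maximizes (64 − (1/2)(q₁+q₂) − c)·q₂, giving q₂(c) = (64 − c − (1/2)q₁).
E[c₂] = 0.2·7 + 0.7·15 + 0.1·16 = 13.5
Firm 1's FOC against E[q₂] yields q₁ = (64 − 2·9 + E[c₂])/(3/2) = (64 − 18 + 13.5)/(3/2) = 39.6667.

39.67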